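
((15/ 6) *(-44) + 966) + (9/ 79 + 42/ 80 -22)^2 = 1312.30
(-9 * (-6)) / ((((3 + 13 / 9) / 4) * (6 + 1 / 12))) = 2916 / 365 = 7.99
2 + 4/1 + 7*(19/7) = 25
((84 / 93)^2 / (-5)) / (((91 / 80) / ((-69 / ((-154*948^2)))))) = -0.00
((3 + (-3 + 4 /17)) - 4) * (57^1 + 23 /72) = -33016 /153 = -215.79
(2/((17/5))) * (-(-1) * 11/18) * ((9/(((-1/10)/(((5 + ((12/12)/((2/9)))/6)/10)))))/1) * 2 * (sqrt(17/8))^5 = -21505 * sqrt(34)/512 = -244.91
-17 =-17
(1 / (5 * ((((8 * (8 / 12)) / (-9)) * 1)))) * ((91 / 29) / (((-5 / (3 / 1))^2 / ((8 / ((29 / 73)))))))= -1614249 / 210250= -7.68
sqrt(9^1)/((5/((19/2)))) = 57/10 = 5.70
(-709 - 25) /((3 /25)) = -18350 /3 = -6116.67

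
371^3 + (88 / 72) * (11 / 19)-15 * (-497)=8733357607 / 171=51072266.71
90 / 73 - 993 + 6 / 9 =-217051 / 219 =-991.10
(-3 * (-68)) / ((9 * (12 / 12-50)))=-0.46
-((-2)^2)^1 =-4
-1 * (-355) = 355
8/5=1.60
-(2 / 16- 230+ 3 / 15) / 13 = 9187 / 520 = 17.67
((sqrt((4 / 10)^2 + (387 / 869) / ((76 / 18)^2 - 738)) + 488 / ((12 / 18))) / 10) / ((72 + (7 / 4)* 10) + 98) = sqrt(10239088972214014) / 475239806250 + 244 / 625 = 0.39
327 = 327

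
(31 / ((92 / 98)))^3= 3504881359 / 97336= 36008.07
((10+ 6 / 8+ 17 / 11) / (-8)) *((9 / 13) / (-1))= 4869 / 4576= 1.06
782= 782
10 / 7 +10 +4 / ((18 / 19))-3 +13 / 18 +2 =1937 / 126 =15.37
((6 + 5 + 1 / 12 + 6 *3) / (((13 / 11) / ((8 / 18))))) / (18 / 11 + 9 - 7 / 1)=3.01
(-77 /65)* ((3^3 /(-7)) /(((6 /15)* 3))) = 99 /26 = 3.81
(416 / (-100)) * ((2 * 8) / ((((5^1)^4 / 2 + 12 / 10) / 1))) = -3328 / 15685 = -0.21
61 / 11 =5.55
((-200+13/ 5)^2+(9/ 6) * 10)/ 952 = 121818/ 2975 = 40.95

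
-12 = -12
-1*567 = -567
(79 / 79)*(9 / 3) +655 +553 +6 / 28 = 16957 / 14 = 1211.21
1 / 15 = 0.07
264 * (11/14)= 207.43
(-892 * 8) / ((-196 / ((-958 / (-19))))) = 1709072 / 931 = 1835.74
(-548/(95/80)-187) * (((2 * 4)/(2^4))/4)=-81.06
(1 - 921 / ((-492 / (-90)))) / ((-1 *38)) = 13733 / 3116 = 4.41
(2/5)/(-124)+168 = 52079/310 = 168.00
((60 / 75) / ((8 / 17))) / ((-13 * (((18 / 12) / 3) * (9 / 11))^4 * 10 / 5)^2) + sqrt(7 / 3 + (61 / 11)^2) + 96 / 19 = sqrt(36030) / 33 + 5707563401536 / 691115105655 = 14.01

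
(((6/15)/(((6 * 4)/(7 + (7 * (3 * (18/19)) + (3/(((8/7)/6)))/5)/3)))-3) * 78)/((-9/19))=816673/1800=453.71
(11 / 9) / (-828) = -11 / 7452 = -0.00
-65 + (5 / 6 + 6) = -349 / 6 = -58.17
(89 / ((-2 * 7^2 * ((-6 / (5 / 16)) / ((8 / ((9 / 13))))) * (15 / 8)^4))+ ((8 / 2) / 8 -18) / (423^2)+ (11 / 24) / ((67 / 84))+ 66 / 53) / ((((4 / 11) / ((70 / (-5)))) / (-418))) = 450292094739098744 / 15010778766375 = 29997.92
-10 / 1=-10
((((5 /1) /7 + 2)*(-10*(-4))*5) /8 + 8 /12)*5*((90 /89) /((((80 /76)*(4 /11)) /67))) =302254755 /4984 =60645.02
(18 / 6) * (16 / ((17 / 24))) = 67.76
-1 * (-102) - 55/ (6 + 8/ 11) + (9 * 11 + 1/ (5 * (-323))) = 23044361/ 119510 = 192.82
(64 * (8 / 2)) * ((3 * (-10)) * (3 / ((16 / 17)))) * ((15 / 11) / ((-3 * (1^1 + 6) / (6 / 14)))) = 681.26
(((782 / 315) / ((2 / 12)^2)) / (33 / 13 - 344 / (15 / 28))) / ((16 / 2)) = -15249 / 873047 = -0.02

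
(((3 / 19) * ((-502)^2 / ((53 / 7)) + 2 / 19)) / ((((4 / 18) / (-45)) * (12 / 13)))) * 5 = -441162747675 / 76532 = -5764422.04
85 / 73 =1.16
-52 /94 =-26 /47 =-0.55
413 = 413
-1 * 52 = -52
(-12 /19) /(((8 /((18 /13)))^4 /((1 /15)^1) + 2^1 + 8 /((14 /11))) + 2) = -45927 /1216304114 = -0.00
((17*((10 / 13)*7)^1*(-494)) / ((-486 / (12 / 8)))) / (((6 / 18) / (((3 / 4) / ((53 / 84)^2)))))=788.81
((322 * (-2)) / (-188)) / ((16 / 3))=0.64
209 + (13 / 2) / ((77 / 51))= 32849 / 154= 213.31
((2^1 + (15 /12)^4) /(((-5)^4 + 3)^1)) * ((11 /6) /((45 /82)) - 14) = -545381 /7234560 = -0.08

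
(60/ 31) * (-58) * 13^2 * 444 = -261125280/ 31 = -8423396.13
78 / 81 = 26 / 27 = 0.96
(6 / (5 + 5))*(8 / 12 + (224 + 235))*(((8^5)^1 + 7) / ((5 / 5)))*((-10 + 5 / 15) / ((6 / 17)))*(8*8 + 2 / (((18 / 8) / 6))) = -154488432280 / 9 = -17165381364.44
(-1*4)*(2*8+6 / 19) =-1240 / 19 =-65.26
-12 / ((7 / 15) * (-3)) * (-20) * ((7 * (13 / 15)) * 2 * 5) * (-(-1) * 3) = -31200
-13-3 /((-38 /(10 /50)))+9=-757 /190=-3.98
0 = 0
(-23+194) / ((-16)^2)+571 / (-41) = -139165 / 10496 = -13.26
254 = 254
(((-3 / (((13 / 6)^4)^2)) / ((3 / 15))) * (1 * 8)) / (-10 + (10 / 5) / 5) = 20995200 / 815730721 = 0.03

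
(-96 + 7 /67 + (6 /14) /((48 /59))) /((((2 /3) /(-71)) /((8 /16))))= 152432811 /30016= 5078.39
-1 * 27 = -27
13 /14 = 0.93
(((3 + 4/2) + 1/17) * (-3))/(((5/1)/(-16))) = 4128/85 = 48.56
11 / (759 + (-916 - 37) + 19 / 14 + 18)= -0.06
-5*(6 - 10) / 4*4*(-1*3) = -60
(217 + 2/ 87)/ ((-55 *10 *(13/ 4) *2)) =-18881/ 311025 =-0.06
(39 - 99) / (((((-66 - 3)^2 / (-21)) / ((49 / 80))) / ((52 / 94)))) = 4459 / 49726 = 0.09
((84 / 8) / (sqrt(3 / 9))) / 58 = 21 * sqrt(3) / 116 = 0.31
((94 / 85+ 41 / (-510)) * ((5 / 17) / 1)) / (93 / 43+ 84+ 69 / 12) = 44978 / 13706403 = 0.00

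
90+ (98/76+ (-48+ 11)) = 2063/38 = 54.29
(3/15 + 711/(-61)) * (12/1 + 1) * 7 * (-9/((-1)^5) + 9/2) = -4292379/305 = -14073.37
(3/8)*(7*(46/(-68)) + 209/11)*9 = 13095/272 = 48.14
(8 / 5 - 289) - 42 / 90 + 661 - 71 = 4532 / 15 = 302.13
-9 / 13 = -0.69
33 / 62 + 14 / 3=967 / 186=5.20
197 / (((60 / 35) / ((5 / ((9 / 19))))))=131005 / 108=1213.01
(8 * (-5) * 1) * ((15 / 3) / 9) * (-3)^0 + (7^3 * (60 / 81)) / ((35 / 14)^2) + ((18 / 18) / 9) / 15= 2489 / 135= 18.44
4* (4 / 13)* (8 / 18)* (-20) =-1280 / 117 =-10.94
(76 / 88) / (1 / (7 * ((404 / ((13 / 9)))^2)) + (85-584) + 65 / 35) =-879162984 / 506080585021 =-0.00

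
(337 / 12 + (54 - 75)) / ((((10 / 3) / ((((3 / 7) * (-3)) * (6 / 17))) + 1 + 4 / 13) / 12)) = -5265 / 374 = -14.08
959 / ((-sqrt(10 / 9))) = -909.79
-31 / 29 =-1.07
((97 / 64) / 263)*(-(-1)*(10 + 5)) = 1455 / 16832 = 0.09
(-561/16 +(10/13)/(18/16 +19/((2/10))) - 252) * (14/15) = -321404587/1199640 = -267.92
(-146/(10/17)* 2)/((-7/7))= 2482/5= 496.40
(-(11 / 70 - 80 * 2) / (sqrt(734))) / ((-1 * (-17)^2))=-11189 * sqrt(734) / 14848820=-0.02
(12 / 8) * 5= 15 / 2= 7.50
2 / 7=0.29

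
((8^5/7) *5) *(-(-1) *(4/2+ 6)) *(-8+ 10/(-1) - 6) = -31457280/7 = -4493897.14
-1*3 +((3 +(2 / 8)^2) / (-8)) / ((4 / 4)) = -433 / 128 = -3.38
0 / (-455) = 0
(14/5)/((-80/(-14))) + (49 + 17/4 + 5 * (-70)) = -14813/50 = -296.26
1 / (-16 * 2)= -1 / 32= -0.03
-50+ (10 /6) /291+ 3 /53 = -49.94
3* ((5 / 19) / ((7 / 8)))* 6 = 720 / 133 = 5.41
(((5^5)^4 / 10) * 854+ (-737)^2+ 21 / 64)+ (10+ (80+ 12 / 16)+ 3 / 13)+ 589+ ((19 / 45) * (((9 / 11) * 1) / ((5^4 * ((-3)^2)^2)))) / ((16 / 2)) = 18867267609902459433986351 / 2316600000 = 8144378662653224.31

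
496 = 496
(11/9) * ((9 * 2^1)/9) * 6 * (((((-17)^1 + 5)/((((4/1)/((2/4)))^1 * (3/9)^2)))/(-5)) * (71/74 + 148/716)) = 1529253/33115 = 46.18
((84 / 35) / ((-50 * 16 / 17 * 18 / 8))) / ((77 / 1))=-17 / 57750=-0.00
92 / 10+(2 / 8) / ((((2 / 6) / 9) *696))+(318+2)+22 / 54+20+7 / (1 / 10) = 52569631 / 125280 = 419.62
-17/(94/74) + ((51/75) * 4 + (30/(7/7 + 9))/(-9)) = -38762/3525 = -11.00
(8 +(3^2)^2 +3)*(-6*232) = -128064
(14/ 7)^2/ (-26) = -2/ 13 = -0.15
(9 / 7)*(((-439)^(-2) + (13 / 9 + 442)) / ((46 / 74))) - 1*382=16605805298 / 31028081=535.19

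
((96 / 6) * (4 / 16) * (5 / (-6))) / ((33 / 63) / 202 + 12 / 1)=-2828 / 10183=-0.28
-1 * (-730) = 730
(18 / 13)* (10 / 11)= 180 / 143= 1.26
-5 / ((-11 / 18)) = 90 / 11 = 8.18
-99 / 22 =-9 / 2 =-4.50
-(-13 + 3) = 10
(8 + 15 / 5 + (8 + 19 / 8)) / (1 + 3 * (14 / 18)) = 513 / 80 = 6.41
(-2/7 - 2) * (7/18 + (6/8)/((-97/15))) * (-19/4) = 18107/6111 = 2.96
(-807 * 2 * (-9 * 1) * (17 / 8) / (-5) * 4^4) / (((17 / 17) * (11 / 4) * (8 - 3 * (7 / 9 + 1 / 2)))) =-189651456 / 1375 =-137928.33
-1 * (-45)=45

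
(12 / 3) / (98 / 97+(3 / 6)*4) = 97 / 73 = 1.33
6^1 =6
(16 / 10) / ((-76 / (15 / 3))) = -2 / 19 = -0.11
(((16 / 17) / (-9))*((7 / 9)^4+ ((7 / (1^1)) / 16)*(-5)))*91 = 17400929 / 1003833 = 17.33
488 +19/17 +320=13755/17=809.12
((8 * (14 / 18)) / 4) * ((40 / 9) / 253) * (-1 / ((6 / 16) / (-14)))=62720 / 61479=1.02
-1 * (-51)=51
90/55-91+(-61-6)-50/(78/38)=-77530/429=-180.72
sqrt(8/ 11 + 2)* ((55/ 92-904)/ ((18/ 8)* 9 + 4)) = -61.52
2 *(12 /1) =24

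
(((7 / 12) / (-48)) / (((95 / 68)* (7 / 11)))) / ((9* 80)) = -187 / 9849600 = -0.00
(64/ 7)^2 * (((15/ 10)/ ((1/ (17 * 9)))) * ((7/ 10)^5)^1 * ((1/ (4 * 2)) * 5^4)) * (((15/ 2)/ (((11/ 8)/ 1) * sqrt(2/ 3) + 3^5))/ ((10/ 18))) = 396650556288/ 28342915 - 748140624 * sqrt(6)/ 28342915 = 13930.04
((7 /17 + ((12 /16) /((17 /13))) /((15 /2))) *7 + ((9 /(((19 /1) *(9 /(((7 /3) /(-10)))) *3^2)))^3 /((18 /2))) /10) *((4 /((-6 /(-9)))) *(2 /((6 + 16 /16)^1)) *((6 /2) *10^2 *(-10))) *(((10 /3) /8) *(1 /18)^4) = -0.07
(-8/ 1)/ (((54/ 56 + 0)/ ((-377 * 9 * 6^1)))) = 168896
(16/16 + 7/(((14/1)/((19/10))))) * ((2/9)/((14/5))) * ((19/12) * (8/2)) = 247/252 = 0.98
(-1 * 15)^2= 225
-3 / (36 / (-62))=31 / 6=5.17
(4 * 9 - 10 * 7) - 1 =-35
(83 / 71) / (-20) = -83 / 1420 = -0.06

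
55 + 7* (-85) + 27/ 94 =-50733/ 94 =-539.71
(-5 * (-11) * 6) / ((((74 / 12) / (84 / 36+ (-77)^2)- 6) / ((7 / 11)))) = -7473480 / 213491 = -35.01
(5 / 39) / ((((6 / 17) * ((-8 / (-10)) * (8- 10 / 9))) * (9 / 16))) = 425 / 3627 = 0.12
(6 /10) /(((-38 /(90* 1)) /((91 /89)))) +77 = 127750 /1691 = 75.55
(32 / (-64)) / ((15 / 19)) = -19 / 30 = -0.63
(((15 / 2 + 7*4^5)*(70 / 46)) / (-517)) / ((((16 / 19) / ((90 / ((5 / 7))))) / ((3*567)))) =-1022700981645 / 190256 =-5375394.11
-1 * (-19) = 19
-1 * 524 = -524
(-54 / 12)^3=-729 / 8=-91.12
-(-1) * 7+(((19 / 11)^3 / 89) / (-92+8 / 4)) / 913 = 68136425351 / 9733776030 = 7.00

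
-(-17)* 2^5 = 544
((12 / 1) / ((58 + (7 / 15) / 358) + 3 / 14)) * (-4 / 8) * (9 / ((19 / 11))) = -5582115 / 10394539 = -0.54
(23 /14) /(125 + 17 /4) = 46 /3619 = 0.01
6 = 6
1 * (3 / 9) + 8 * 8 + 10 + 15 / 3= 238 / 3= 79.33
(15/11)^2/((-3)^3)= -0.07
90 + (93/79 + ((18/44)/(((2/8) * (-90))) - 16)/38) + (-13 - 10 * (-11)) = 31000341/165110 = 187.76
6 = 6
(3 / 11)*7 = 21 / 11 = 1.91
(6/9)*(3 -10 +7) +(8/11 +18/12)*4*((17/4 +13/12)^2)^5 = 107752139522048/649539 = 165890176.76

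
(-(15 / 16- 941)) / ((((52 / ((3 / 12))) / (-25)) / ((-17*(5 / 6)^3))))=61465625 / 55296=1111.57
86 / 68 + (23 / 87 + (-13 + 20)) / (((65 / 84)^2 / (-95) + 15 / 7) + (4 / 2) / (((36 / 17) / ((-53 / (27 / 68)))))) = 533465222705 / 442310054534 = 1.21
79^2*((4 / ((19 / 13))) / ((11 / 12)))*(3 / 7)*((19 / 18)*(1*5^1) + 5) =120076840 / 1463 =82075.76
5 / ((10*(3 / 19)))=19 / 6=3.17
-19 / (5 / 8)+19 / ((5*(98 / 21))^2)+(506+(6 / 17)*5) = 39767387 / 83300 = 477.40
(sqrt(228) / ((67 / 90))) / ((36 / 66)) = 330*sqrt(57) / 67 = 37.19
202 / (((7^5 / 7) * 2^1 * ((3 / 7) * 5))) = 101 / 5145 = 0.02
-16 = -16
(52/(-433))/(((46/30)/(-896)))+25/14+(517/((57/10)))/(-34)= 9361846645/135103794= 69.29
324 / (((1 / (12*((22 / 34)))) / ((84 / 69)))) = 1197504 / 391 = 3062.67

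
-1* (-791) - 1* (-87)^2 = -6778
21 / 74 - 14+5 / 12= -13.30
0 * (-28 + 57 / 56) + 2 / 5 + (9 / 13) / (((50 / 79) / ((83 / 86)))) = 81373 / 55900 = 1.46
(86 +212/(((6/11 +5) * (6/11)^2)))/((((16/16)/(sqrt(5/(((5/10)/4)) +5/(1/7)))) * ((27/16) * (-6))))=-4710280 * sqrt(3)/44469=-183.46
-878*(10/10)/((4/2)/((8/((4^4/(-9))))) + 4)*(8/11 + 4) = 102726/77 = 1334.10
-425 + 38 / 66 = -14006 / 33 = -424.42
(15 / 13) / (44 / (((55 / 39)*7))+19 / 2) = 1050 / 12701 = 0.08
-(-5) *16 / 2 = 40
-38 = -38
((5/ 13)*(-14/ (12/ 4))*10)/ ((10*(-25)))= 14/ 195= 0.07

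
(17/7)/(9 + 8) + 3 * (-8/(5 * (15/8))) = -423/175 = -2.42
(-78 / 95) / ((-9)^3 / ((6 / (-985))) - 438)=-52 / 7551835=-0.00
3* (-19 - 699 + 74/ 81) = -58084/ 27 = -2151.26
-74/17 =-4.35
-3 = -3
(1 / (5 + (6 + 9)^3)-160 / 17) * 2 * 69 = -37314027 / 28730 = -1298.78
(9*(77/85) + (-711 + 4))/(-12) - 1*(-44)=52141/510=102.24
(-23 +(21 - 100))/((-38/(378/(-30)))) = -3213/95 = -33.82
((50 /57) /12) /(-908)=-25 /310536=-0.00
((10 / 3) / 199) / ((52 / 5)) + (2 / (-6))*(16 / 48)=-5099 / 46566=-0.11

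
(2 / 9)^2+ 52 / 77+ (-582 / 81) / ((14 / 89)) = -44.95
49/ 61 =0.80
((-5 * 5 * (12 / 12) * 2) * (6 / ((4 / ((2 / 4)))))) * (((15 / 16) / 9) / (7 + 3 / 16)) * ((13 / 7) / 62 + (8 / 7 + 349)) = -3799375 / 19964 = -190.31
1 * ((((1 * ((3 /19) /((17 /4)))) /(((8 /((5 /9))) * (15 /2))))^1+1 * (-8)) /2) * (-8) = 32.00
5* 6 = 30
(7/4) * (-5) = -35/4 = -8.75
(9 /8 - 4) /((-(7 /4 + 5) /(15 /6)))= 115 /108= 1.06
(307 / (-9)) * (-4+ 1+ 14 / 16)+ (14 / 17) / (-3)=72.21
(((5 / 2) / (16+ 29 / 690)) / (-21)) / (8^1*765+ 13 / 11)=-6325 / 5217162839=-0.00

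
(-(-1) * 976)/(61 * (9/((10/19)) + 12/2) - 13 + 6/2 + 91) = 9760/14901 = 0.65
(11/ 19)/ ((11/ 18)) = 18/ 19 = 0.95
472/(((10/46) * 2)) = 5428/5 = 1085.60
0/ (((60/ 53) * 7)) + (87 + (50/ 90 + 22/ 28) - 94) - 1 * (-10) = 547/ 126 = 4.34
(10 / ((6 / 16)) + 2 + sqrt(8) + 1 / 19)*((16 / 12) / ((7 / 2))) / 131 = 16*sqrt(2) / 2751 + 13096 / 156807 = 0.09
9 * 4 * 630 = 22680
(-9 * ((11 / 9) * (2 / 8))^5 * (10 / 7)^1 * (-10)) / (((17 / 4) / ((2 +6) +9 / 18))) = 4026275 / 5878656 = 0.68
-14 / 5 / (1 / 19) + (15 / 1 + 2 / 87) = -38.18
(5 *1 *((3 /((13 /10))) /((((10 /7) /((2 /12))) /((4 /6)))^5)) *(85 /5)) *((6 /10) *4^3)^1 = 1142876 /53308125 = 0.02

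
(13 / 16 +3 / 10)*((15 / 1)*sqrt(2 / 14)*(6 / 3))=267*sqrt(7) / 56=12.61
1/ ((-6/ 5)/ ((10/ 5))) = -5/ 3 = -1.67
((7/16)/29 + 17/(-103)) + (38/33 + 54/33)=4160353/1577136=2.64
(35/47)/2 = 35/94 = 0.37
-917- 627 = -1544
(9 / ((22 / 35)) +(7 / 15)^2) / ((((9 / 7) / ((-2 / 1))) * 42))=-71953 / 133650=-0.54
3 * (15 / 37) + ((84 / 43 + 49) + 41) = 148233 / 1591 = 93.17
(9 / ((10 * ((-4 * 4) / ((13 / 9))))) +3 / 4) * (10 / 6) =107 / 96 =1.11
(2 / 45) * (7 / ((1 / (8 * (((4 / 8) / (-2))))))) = -28 / 45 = -0.62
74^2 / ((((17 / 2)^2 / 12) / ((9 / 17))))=2365632 / 4913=481.50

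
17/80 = 0.21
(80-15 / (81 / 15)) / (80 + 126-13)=695 / 1737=0.40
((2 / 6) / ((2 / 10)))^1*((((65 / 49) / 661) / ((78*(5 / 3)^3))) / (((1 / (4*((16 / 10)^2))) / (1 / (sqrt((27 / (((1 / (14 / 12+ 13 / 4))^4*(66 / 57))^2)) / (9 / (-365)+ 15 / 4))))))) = 29196288*sqrt(13505) / 31648960936980625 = 0.00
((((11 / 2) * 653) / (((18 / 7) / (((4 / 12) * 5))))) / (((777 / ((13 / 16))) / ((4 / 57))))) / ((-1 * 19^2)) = -0.00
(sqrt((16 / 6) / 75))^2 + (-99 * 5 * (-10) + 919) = 1320533 / 225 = 5869.04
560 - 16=544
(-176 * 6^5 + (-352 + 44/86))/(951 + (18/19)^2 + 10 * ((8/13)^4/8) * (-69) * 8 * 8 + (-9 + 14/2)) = -606917291502522/70165554139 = -8649.79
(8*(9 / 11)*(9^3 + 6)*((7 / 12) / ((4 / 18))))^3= 2680695157210875 / 1331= 2014045948317.71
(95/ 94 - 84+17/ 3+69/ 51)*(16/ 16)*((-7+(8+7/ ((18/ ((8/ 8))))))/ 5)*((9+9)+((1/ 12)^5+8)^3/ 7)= -17899819351155792860752195/ 9306518939999448072192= -1923.36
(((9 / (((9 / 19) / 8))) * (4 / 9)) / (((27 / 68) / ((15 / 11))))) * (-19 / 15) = -785536 / 2673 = -293.88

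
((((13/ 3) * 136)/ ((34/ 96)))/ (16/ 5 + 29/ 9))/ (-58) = -37440/ 8381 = -4.47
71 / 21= 3.38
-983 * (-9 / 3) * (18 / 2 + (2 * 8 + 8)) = 97317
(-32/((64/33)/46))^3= -437245479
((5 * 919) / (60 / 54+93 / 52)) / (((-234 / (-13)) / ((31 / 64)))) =1851785 / 43424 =42.64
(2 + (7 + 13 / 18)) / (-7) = -25 / 18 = -1.39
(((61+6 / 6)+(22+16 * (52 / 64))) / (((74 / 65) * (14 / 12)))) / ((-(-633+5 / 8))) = 151320 / 1310281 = 0.12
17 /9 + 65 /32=1129 /288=3.92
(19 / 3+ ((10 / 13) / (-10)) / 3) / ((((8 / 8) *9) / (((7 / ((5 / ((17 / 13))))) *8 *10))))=156128 / 1521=102.65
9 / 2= 4.50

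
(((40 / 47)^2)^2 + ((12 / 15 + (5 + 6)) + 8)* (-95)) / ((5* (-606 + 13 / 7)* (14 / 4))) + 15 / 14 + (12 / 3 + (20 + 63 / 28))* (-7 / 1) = -527256209302859 / 2889063932860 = -182.50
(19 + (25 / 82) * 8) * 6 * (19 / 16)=50103 / 328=152.75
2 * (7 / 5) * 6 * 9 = 756 / 5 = 151.20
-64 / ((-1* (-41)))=-64 / 41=-1.56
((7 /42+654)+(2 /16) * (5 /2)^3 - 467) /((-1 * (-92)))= 36311 /17664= 2.06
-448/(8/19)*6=-6384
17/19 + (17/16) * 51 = 16745/304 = 55.08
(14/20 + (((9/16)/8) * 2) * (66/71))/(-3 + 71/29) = -1.51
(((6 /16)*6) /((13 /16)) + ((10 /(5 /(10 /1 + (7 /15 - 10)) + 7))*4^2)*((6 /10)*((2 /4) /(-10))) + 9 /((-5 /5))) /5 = -13101 /10075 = -1.30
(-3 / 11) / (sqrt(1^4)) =-3 / 11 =-0.27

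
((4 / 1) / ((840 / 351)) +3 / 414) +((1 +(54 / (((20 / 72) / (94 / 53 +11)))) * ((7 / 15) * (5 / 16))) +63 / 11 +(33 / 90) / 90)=23476570417 / 63357525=370.54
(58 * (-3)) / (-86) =87 / 43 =2.02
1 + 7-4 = 4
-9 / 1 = -9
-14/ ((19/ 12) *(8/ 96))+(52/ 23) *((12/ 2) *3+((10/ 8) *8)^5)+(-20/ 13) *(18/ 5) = 1283996944/ 5681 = 226016.01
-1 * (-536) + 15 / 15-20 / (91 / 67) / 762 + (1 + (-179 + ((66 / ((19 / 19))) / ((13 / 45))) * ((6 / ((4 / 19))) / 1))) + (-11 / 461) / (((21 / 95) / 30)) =109755875224 / 15983331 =6866.90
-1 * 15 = -15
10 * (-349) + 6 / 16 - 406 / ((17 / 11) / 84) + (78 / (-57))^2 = -1254650565 / 49096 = -25555.05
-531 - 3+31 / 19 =-10115 / 19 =-532.37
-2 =-2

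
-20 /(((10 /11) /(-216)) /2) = 9504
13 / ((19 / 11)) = 143 / 19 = 7.53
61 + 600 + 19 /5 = 3324 /5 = 664.80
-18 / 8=-9 / 4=-2.25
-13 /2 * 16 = -104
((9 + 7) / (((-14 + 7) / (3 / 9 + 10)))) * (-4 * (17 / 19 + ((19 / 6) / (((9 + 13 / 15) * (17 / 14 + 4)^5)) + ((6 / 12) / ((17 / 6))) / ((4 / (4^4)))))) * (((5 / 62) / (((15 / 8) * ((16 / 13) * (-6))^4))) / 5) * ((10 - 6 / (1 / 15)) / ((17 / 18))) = -8624974414054150217 / 30567540544251209856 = -0.28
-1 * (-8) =8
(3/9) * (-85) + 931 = 902.67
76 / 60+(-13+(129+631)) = 11224 / 15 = 748.27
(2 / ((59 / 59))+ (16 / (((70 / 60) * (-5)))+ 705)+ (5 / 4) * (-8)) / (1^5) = 24299 / 35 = 694.26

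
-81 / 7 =-11.57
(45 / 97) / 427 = 45 / 41419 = 0.00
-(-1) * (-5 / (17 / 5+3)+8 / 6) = 53 / 96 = 0.55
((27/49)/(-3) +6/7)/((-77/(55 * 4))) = -1.92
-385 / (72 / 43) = -16555 / 72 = -229.93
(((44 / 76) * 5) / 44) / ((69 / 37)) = 185 / 5244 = 0.04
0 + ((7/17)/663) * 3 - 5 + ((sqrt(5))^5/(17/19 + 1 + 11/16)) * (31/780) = -18778/3757 + 2356 * sqrt(5)/6123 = -4.14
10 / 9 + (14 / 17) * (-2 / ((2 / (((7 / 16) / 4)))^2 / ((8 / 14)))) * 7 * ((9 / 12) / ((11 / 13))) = 7539127 / 6893568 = 1.09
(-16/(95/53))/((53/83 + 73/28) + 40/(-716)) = -352764608/126060915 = -2.80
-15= -15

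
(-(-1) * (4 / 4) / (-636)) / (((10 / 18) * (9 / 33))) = -11 / 1060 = -0.01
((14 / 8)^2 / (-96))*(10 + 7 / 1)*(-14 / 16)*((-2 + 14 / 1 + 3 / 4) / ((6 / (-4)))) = -99127 / 24576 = -4.03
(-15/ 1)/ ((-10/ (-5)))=-15/ 2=-7.50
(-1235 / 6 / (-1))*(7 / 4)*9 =25935 / 8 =3241.88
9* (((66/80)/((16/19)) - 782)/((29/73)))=-328403421/18560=-17694.15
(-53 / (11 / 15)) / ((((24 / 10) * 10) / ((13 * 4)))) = -3445 / 22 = -156.59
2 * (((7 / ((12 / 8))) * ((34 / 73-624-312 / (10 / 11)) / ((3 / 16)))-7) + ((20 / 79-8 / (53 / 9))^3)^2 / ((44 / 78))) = -48129.42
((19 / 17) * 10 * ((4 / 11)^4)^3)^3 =32390711706002896520740864000 / 151873999457993614659063182978928058362593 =0.00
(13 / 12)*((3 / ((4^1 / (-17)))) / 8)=-221 / 128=-1.73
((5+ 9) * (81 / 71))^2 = 1285956 / 5041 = 255.10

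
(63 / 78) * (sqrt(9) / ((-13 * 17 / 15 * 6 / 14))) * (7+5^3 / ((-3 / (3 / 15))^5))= -1041838 / 387855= -2.69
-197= -197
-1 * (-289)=289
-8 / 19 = -0.42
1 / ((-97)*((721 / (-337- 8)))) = 345 / 69937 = 0.00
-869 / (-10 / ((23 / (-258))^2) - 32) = 459701 / 682568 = 0.67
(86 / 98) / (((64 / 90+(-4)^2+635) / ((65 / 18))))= 13975 / 2874046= 0.00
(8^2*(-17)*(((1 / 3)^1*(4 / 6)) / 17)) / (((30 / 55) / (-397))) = 279488 / 27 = 10351.41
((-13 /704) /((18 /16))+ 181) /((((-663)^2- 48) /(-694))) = -49738633 /174050316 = -0.29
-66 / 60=-11 / 10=-1.10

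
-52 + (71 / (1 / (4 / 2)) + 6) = 96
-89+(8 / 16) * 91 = -87 / 2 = -43.50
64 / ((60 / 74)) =1184 / 15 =78.93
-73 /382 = -0.19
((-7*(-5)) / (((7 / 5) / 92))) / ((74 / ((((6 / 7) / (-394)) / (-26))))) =1725 / 663299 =0.00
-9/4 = -2.25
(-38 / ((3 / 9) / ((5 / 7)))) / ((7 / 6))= -3420 / 49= -69.80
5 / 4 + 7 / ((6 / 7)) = 113 / 12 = 9.42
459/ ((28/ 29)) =13311/ 28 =475.39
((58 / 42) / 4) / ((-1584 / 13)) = -377 / 133056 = -0.00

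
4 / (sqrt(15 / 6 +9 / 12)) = 8 * sqrt(13) / 13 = 2.22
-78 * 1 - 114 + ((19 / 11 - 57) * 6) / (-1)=1536 / 11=139.64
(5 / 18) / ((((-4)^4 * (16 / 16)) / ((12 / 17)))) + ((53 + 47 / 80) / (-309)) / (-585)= 696469 / 655574400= 0.00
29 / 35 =0.83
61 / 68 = 0.90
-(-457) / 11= 457 / 11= 41.55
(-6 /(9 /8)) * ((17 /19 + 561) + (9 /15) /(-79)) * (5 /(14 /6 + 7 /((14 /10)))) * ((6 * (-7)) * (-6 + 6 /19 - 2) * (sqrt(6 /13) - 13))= 2689275380064 /313709 - 206867336928 * sqrt(78) /4078217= 8124525.27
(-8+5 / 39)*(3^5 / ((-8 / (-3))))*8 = -74601 / 13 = -5738.54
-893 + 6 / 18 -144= -3110 / 3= -1036.67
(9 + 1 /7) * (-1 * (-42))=384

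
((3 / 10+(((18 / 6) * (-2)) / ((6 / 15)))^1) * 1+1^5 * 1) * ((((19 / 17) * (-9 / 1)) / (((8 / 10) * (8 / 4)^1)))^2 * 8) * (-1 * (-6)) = -25990.59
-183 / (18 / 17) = -172.83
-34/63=-0.54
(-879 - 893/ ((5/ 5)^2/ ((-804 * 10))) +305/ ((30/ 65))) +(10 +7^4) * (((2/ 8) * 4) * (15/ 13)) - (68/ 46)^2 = 296355302189/ 41262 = 7182281.57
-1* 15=-15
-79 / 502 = -0.16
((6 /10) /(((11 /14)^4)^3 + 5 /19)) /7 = 153883476447232 /571832835056965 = 0.27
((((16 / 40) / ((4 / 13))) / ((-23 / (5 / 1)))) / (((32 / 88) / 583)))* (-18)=750321 / 92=8155.66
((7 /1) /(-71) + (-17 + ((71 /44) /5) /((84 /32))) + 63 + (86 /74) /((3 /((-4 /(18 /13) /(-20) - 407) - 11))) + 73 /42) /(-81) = 623212934 /442384173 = 1.41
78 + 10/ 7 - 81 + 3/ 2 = -1/ 14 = -0.07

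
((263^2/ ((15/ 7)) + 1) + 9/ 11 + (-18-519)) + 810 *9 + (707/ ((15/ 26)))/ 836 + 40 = 16333413/ 418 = 39075.15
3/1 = 3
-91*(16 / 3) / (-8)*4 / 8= 91 / 3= 30.33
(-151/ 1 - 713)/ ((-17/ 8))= 6912/ 17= 406.59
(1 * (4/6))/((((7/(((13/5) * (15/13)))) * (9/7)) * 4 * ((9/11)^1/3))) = 11/54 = 0.20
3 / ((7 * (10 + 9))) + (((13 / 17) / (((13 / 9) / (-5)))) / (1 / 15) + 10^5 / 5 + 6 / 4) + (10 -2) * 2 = 90339687 / 4522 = 19977.82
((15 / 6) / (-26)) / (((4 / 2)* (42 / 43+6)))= -43 / 6240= -0.01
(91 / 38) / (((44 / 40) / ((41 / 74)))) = 18655 / 15466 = 1.21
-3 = -3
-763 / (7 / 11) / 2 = -1199 / 2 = -599.50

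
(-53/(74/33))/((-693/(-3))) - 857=-443979/518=-857.10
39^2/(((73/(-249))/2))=-757458/73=-10376.14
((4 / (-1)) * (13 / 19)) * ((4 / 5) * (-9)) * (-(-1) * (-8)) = -14976 / 95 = -157.64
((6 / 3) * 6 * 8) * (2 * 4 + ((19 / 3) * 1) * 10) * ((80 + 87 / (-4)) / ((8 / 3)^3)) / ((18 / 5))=373965 / 64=5843.20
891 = 891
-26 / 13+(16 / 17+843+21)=14670 / 17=862.94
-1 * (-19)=19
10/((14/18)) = 90/7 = 12.86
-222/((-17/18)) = 3996/17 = 235.06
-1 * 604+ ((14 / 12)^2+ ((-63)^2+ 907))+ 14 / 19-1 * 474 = 3800.10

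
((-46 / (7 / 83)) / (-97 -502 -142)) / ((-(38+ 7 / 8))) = -30544 / 1613157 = -0.02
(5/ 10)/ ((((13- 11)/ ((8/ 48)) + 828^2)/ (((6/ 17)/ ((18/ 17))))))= 1/ 4113576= 0.00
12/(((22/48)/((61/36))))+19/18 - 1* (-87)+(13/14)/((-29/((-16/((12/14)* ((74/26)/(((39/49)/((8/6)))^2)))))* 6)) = 270214654999/2040408216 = 132.43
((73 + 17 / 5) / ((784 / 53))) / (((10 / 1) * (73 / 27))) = 273321 / 1430800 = 0.19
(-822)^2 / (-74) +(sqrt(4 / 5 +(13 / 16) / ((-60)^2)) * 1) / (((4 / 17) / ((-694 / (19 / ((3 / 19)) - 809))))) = -337842 / 37 +5899 * sqrt(46093) / 330560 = -9127.03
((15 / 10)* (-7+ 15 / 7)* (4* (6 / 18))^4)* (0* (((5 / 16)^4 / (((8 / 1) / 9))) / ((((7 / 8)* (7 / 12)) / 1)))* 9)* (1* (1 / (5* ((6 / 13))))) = 0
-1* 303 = -303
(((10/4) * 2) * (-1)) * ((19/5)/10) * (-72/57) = 12/5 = 2.40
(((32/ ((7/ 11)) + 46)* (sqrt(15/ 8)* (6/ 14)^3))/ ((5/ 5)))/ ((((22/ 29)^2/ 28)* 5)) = 7652259* sqrt(30)/ 415030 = 100.99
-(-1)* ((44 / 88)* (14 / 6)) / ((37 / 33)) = 77 / 74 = 1.04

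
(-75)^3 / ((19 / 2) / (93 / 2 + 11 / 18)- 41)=357750000 / 34597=10340.49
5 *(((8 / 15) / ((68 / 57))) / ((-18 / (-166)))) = 3154 / 153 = 20.61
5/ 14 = 0.36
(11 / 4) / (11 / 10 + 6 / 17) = 935 / 494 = 1.89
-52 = -52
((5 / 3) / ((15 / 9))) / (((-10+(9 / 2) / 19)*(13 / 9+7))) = -9 / 742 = -0.01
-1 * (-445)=445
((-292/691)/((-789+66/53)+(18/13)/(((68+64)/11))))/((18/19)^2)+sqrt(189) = 36314434/60749076357+3*sqrt(21) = 13.75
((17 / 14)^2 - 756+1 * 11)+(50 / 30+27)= -420337 / 588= -714.86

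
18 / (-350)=-9 / 175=-0.05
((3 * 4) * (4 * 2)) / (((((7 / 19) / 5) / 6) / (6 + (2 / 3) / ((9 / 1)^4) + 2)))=957393280 / 15309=62537.94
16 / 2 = 8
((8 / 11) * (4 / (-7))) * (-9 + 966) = -2784 / 7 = -397.71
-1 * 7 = -7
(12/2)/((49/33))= 198/49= 4.04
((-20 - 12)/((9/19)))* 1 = -608/9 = -67.56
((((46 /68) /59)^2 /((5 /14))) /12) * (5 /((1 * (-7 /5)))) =-2645 /24144216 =-0.00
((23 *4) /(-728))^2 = 529 /33124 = 0.02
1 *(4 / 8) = 1 / 2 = 0.50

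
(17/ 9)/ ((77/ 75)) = 425/ 231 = 1.84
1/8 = 0.12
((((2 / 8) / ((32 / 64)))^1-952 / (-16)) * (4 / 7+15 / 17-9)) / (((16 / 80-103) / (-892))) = -120152400 / 30583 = -3928.73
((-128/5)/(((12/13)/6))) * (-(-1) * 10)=-1664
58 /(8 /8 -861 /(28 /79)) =-232 /9713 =-0.02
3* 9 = 27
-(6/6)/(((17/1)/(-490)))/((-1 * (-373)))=490/6341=0.08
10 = 10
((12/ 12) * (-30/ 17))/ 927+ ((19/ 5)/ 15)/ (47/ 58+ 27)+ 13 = 918426759/ 70609075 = 13.01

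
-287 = -287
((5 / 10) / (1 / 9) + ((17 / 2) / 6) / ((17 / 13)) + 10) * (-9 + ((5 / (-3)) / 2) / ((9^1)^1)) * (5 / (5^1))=-91817 / 648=-141.69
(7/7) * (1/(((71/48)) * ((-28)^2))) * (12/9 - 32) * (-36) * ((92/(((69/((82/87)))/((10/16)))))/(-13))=-75440/1311583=-0.06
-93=-93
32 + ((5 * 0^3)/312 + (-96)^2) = 9248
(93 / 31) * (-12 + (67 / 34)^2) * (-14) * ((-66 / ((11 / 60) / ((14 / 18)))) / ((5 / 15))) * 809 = -66951270540 / 289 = -231665295.99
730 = 730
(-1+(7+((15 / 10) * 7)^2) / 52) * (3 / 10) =783 / 2080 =0.38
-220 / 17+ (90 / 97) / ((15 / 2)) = -21136 / 1649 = -12.82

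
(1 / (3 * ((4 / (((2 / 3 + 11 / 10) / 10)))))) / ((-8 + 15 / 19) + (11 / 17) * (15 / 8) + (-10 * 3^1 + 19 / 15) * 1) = -17119 / 40384770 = -0.00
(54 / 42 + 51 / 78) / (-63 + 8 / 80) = -1765 / 57239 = -0.03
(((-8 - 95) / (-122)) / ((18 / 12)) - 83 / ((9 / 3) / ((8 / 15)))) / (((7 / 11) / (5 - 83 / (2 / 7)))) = 244701479 / 38430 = 6367.46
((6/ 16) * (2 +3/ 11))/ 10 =15/ 176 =0.09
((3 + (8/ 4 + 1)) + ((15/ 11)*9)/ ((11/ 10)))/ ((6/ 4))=1384/ 121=11.44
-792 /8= -99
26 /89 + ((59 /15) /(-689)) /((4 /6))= 173889 /613210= 0.28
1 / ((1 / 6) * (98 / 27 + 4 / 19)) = 1539 / 985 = 1.56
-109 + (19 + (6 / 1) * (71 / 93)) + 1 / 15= -39689 / 465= -85.35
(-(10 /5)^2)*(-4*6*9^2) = 7776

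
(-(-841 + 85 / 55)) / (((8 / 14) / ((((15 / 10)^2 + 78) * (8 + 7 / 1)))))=155615985 / 88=1768363.47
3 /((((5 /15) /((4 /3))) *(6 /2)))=4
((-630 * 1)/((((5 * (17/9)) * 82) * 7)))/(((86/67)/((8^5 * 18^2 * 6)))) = -172852641792/29971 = -5767329.81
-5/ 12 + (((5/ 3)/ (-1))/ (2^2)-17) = -107/ 6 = -17.83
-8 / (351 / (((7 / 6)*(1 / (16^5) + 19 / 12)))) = -34865173 / 828112896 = -0.04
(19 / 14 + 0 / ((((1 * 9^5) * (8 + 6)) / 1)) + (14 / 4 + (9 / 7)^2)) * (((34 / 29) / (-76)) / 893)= -187 / 1662766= -0.00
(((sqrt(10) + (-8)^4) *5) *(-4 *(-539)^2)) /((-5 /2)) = 2324168 *sqrt(10) + 9519792128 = 9527141792.54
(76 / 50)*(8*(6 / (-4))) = -456 / 25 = -18.24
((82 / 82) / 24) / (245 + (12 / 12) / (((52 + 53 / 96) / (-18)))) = 5045 / 29623128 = 0.00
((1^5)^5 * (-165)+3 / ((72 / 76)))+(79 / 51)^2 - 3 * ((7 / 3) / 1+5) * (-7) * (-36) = -29669263 / 5202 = -5703.43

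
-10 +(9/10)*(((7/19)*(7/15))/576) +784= 774.00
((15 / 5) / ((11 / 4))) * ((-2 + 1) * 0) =0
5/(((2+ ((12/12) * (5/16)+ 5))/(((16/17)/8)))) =160/1989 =0.08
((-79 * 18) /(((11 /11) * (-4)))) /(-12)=-237 /8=-29.62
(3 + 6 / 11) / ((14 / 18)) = 351 / 77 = 4.56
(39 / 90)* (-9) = -39 / 10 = -3.90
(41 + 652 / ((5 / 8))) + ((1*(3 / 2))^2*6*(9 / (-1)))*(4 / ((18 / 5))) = 4746 / 5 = 949.20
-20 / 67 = -0.30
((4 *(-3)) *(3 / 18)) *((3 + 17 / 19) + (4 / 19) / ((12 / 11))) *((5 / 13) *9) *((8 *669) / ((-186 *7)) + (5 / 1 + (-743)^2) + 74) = -44077793640 / 2821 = -15624882.54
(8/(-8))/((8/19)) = -19/8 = -2.38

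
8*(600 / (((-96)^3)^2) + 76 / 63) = 275414778031 / 28538044416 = 9.65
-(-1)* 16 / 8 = 2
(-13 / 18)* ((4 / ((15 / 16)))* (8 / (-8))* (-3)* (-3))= 416 / 15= 27.73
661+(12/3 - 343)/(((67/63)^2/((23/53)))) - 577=-10961265/237917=-46.07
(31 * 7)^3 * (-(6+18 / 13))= -980958048 / 13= -75458311.38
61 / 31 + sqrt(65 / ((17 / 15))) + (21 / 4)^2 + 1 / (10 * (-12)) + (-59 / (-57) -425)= -55758463 / 141360 + 5 * sqrt(663) / 17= -386.87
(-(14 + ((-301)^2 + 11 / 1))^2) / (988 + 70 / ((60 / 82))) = -24639215628 / 3251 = -7578965.13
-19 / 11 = -1.73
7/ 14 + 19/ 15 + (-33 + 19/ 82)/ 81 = 22618/ 16605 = 1.36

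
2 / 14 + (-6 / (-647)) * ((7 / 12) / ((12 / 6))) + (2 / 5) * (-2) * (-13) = 955217 / 90580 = 10.55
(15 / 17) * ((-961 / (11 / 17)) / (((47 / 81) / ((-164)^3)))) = 5150284378560 / 517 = 9961865335.71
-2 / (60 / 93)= -31 / 10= -3.10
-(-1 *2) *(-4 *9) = -72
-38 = -38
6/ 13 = 0.46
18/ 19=0.95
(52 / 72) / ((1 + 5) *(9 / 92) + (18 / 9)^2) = 299 / 1899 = 0.16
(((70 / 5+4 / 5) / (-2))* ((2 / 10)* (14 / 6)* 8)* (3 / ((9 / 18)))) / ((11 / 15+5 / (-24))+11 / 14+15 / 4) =-232064 / 7085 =-32.75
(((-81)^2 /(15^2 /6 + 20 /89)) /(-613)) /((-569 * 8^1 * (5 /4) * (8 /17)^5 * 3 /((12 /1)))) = 48770334009 /5643256422400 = 0.01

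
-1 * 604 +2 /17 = -10266 /17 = -603.88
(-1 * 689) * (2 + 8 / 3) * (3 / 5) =-9646 / 5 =-1929.20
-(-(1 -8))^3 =-343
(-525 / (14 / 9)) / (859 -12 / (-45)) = -0.39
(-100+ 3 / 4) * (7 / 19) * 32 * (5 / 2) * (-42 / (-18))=-389060 / 57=-6825.61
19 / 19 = 1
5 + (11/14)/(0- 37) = 2579/518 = 4.98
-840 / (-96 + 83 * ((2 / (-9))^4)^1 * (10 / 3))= 8.81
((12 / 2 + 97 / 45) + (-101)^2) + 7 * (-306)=363022 / 45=8067.16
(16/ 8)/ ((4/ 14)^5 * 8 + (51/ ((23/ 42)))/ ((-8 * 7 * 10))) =-30924880/ 2335951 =-13.24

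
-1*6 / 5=-6 / 5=-1.20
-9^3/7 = -729/7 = -104.14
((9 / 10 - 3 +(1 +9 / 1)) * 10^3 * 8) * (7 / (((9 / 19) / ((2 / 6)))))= 311318.52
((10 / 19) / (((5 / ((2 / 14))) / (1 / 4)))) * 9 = 9 / 266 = 0.03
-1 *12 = -12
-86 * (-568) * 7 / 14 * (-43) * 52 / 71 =-769184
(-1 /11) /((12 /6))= -1 /22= -0.05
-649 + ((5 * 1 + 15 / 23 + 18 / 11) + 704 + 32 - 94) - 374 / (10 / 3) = -141568 / 1265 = -111.91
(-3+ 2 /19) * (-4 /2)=110 /19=5.79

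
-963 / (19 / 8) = -7704 / 19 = -405.47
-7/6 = -1.17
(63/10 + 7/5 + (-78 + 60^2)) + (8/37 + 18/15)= 1306513/370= 3531.12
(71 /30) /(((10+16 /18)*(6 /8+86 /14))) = 213 /6755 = 0.03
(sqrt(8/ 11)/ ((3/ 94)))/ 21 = 188*sqrt(22)/ 693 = 1.27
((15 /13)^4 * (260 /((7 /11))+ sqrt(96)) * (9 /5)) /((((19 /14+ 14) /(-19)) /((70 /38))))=-280665000 /94471 - 35721000 * sqrt(6) /1228123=-3042.16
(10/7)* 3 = 30/7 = 4.29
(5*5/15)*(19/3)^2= 1805/27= 66.85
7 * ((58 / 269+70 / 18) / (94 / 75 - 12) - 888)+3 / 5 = -20222480909 / 3252210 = -6218.07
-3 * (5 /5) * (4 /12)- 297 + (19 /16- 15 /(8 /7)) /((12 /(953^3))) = -165314984023 /192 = -861015541.79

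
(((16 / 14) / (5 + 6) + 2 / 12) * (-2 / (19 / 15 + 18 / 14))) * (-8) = 1250 / 737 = 1.70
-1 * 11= -11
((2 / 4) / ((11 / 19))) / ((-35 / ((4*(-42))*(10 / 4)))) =114 / 11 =10.36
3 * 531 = 1593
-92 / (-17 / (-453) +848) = -0.11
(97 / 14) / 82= 97 / 1148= 0.08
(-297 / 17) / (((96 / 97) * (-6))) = 3201 / 1088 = 2.94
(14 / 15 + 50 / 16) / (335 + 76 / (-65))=0.01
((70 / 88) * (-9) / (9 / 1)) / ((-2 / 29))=1015 / 88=11.53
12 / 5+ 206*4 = 4132 / 5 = 826.40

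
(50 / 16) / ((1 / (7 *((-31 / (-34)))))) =5425 / 272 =19.94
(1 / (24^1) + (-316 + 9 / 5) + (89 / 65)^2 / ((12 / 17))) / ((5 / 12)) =-747.61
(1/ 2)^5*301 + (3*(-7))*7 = -4403/ 32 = -137.59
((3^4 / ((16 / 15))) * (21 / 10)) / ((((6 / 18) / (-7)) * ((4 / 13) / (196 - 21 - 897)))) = 502915959 / 64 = 7858061.86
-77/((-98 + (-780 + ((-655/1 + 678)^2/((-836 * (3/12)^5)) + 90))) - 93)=16093/319553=0.05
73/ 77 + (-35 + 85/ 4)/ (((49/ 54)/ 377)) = -6157273/ 1078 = -5711.76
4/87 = 0.05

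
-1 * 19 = -19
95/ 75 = 19/ 15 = 1.27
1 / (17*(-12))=-1 / 204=-0.00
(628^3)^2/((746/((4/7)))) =122683980443230208/2611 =46987353674159.41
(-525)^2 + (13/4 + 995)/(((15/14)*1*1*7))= 2757581/10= 275758.10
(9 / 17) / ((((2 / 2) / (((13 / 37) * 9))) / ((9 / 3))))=3159 / 629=5.02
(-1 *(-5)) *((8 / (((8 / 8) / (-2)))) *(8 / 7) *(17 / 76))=-2720 / 133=-20.45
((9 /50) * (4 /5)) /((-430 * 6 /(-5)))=3 /10750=0.00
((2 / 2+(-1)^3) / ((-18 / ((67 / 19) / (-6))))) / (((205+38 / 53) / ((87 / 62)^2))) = 0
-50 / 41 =-1.22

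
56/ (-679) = -8/ 97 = -0.08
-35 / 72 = -0.49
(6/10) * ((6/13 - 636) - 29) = -25917/65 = -398.72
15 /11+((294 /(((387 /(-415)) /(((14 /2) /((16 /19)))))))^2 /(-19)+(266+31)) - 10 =-361186.95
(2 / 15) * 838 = 1676 / 15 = 111.73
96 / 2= 48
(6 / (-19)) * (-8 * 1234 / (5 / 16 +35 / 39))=2576.56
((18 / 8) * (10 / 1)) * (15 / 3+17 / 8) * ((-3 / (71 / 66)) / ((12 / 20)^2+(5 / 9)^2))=-514218375 / 769072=-668.62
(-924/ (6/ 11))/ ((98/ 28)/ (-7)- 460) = 3388/ 921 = 3.68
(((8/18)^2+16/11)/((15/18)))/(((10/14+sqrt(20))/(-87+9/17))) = 2019584/321453 - 28274176*sqrt(5)/1607265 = -33.05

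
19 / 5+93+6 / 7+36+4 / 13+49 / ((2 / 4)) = 105544 / 455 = 231.96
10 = 10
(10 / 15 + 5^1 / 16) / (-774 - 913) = -47 / 80976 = -0.00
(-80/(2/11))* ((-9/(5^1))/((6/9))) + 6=1194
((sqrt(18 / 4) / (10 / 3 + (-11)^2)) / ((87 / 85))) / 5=51 * sqrt(2) / 21634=0.00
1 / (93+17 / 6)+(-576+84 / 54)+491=-431771 / 5175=-83.43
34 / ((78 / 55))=935 / 39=23.97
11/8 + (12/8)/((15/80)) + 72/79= 6501/632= 10.29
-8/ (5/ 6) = -48/ 5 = -9.60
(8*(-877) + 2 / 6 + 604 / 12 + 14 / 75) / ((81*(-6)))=261193 / 18225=14.33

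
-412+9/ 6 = -821/ 2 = -410.50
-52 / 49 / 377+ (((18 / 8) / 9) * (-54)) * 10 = -191839 / 1421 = -135.00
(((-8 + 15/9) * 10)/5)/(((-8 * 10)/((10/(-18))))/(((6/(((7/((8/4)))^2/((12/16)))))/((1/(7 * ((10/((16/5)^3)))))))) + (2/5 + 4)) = -11875/176157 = -0.07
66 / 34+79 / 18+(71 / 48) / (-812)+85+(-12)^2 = 467779835 / 1987776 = 235.33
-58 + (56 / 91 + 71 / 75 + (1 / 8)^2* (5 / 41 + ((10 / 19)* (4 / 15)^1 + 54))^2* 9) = 13541875036727 / 37866878400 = 357.62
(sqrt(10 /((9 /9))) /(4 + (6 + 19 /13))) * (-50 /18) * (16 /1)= -5200 * sqrt(10) /1341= -12.26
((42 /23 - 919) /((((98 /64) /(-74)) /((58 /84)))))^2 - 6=524636445872365066 /560126889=936638565.61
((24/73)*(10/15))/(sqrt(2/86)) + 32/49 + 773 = 16*sqrt(43)/73 + 37909/49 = 775.09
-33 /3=-11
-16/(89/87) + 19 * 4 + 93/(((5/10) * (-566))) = 1511999/25187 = 60.03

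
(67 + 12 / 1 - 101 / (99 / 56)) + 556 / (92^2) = 4594901 / 209484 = 21.93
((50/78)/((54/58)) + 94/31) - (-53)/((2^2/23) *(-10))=-34933537/1305720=-26.75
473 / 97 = 4.88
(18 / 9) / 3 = 2 / 3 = 0.67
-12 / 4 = -3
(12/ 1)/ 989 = 12/ 989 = 0.01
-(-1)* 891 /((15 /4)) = 1188 /5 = 237.60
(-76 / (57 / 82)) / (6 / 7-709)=2296 / 14871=0.15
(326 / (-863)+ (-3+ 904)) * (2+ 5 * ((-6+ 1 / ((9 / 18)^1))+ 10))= 24871584 / 863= 28819.91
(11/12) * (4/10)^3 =22/375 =0.06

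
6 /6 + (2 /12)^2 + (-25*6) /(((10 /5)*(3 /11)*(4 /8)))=-548.97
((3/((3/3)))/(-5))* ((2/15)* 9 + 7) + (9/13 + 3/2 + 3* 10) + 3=19677/650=30.27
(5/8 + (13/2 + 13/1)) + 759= 6233/8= 779.12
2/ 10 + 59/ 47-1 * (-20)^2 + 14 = -90368/ 235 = -384.54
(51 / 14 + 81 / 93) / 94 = 0.05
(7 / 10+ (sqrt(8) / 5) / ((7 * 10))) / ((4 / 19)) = 19 * sqrt(2) / 700+ 133 / 40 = 3.36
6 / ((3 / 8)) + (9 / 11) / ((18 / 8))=180 / 11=16.36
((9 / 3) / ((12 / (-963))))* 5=-1203.75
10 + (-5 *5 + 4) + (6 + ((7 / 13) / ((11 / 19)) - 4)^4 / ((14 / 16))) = 282495414693 / 2927131207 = 96.51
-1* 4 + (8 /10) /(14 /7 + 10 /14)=-352 /95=-3.71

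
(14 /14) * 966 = 966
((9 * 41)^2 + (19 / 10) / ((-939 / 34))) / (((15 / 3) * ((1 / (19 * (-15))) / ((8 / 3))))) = -97169886944 / 4695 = -20696461.54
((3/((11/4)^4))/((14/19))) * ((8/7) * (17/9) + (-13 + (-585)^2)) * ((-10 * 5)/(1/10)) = -26216342272000/2152227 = -12181030.29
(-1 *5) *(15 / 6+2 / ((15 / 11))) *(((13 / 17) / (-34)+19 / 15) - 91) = 5447281 / 3060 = 1780.16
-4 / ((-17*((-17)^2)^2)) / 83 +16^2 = 30169121540 / 117848131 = 256.00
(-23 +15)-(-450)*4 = 1792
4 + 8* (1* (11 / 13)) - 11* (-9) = 1427 / 13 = 109.77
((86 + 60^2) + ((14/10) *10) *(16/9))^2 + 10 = 1115427214/81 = 13770706.35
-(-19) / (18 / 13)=247 / 18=13.72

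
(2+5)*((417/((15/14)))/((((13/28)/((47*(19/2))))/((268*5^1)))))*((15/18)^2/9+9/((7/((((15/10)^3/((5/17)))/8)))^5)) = 3054824596403125486589239/10820675174400000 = 282313677.03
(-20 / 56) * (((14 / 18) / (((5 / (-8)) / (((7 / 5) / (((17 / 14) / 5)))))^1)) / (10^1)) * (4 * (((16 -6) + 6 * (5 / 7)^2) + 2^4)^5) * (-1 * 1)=-93684971532713984 / 4410072765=-21243407.20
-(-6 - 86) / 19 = 92 / 19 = 4.84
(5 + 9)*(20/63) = 40/9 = 4.44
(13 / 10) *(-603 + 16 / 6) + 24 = -22693 / 30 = -756.43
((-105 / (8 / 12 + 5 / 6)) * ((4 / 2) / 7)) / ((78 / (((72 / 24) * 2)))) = -20 / 13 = -1.54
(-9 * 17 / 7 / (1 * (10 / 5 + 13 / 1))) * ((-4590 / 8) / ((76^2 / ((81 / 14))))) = 1896129 / 2264192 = 0.84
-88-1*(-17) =-71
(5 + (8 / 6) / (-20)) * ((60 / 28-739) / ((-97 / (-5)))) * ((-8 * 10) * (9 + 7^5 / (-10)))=-51045961312 / 2037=-25059382.09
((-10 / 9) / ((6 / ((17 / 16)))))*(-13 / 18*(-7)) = -7735 / 7776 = -0.99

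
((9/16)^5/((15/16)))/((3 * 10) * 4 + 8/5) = 19683/39845888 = 0.00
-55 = -55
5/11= 0.45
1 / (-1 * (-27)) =1 / 27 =0.04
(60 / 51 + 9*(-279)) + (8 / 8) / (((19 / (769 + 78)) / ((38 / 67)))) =-2829891 / 1139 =-2484.54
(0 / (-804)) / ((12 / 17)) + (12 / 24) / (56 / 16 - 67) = -1 / 127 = -0.01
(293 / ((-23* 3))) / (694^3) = -293 / 23063621496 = -0.00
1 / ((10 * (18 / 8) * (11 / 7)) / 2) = 28 / 495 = 0.06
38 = 38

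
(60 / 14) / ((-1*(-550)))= 3 / 385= 0.01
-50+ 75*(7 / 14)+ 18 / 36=-12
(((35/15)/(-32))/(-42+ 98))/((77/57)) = -19/19712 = -0.00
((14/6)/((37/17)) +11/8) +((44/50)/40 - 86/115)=4394341/2553000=1.72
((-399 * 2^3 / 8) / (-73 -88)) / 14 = 57 / 322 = 0.18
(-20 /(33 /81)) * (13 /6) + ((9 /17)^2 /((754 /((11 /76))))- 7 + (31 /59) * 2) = -1207136776437 /10747995544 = -112.31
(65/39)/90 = 1/54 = 0.02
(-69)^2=4761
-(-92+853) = -761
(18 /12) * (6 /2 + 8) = 33 /2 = 16.50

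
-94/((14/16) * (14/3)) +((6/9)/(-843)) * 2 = -23.02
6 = 6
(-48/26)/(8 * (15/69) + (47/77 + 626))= -0.00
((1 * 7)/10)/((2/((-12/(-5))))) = 21/25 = 0.84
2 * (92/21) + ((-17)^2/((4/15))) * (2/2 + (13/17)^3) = 1126081/714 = 1577.14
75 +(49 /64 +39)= 7345 /64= 114.77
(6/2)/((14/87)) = 261/14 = 18.64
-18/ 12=-3/ 2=-1.50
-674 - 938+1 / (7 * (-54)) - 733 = -886411 / 378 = -2345.00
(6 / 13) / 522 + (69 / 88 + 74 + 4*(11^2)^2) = 5836200991 / 99528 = 58638.78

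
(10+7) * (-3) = -51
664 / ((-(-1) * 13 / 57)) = 37848 / 13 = 2911.38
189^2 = 35721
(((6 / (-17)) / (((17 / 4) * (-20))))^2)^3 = 46656 / 9103472456715015625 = 0.00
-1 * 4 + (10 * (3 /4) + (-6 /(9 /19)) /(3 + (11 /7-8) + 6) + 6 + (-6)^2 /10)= 2207 /270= 8.17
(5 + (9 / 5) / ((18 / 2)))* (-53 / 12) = -22.97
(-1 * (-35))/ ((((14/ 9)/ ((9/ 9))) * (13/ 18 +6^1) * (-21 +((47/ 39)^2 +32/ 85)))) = -52360425/ 299904308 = -0.17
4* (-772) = -3088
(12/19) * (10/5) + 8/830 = 10036/7885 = 1.27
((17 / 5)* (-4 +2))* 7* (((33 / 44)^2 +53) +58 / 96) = -7735 / 3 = -2578.33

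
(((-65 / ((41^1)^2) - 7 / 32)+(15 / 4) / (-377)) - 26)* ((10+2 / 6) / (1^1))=-5504475971 / 20279584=-271.43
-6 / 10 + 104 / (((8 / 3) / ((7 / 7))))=192 / 5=38.40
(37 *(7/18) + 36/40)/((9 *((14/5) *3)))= 0.20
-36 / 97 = -0.37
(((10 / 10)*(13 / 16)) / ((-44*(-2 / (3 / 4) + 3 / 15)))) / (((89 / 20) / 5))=4875 / 579568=0.01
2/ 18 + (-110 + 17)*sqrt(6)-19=-93*sqrt(6)-170/ 9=-246.69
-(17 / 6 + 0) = -17 / 6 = -2.83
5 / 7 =0.71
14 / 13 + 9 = 131 / 13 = 10.08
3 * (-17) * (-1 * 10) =510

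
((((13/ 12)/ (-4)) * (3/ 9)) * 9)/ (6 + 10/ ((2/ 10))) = -13/ 896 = -0.01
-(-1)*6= 6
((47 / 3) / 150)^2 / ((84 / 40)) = 2209 / 425250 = 0.01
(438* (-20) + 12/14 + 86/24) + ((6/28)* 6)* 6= -734819/84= -8747.85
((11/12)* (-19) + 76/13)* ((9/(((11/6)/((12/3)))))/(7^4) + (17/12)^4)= -3989685553135/85434725376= -46.70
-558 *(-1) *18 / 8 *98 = 123039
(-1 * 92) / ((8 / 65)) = -1495 / 2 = -747.50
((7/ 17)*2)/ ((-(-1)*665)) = 2/ 1615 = 0.00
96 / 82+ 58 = 2426 / 41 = 59.17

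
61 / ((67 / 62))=3782 / 67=56.45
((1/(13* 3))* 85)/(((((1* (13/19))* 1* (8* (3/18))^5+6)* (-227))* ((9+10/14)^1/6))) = -161595/242064628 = -0.00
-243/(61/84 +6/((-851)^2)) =-14782390812/44176765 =-334.62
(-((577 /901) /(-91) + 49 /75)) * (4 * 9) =-47691408 /2049775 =-23.27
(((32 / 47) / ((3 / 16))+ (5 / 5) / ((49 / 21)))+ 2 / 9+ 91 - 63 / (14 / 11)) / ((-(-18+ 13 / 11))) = 2982331 / 1095570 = 2.72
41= 41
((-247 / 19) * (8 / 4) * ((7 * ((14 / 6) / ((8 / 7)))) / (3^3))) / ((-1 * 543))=4459 / 175932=0.03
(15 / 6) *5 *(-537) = -13425 / 2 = -6712.50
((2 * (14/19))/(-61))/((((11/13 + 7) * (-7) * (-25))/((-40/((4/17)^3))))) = 3757/69540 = 0.05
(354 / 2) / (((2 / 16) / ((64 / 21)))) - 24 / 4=30166 / 7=4309.43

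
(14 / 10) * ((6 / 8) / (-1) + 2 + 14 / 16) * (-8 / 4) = -5.95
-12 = -12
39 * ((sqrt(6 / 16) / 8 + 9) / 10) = 39 * sqrt(6) / 320 + 351 / 10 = 35.40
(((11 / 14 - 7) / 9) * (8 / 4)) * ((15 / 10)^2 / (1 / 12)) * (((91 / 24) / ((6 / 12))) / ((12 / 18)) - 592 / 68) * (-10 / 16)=473715 / 7616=62.20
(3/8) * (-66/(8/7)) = -693/32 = -21.66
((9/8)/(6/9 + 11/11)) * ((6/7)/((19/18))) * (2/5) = 729/3325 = 0.22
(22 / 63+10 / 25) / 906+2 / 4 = 142931 / 285390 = 0.50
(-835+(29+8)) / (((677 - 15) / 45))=-17955 / 331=-54.24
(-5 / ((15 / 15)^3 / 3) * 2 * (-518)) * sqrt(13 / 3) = 5180 * sqrt(39) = 32349.09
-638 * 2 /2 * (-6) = 3828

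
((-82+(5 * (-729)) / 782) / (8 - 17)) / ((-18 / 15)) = -338845 / 42228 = -8.02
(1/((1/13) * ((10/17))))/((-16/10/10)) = -1105/8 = -138.12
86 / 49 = 1.76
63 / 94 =0.67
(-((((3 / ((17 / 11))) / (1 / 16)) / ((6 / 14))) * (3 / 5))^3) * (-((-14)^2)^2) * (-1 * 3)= -5818744463228928 / 614125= -9474853593.70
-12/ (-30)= 2/ 5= 0.40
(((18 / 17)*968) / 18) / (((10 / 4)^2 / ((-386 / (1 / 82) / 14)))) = -61278272 / 2975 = -20597.74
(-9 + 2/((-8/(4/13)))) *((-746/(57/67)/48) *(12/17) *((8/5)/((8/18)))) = 8846814/20995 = 421.38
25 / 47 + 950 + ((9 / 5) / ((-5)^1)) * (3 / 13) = 14518106 / 15275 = 950.45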